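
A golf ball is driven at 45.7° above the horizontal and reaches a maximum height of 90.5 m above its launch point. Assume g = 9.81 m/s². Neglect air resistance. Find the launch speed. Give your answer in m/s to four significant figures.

58.88 m/s

At the peak v_y = 0, so v_y0 = √(2gH) = √(2 × 9.81 × 90.5) = 42.14 m/s.
v_y0 = v₀ sin θ ⇒ v₀ = 42.14 / sin 45.7° = 58.88 m/s.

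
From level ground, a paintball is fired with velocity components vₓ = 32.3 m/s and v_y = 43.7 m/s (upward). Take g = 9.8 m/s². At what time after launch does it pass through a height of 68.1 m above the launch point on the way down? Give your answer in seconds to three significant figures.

Height y(t) = 43.70 t − 4.900 t² = 68.1 gives 4.900 t² − 43.70 t + 68.1 = 0.
t = [43.70 ± √(43.70² − 2·9.80·68.1)] / 9.80 = (43.70 ± 23.98) / 9.80, so t = 2.012 s or t = 6.906 s.
The descending-branch root is 6.906 s.

6.91 s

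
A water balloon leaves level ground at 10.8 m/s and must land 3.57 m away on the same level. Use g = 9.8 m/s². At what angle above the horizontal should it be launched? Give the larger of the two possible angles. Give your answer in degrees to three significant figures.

Level-ground range R = v₀² sin(2θ)/g ⇒ sin(2θ) = gR/v₀² = 9.80 × 3.57 / 10.8² = 0.2999.
2θ = 17.45° or 180° − 17.45° = 162.5°, so θ = 8.727° or 81.27°.
The larger angle is 81.27°.

81.3°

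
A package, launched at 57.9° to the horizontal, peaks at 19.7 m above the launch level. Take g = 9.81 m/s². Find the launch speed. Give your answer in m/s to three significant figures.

At the peak v_y = 0, so v_y0 = √(2gH) = √(2 × 9.81 × 19.7) = 19.66 m/s.
v_y0 = v₀ sin θ ⇒ v₀ = 19.66 / sin 57.9° = 23.21 m/s.

23.2 m/s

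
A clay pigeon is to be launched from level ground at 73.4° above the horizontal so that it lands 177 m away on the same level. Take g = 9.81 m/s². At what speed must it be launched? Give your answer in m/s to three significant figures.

56.3 m/s

Level-ground range: R = v₀² sin(2θ)/g, so v₀ = √(gR / sin 2θ).
v₀ = √(9.81 × 177 / sin 146.8°) = √(1736 / 0.5476) = √3171.1 = 56.31 m/s.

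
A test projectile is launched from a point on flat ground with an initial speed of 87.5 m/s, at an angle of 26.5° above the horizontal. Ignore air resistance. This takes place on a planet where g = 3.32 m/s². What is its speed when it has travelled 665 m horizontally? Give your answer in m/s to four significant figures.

vₓ = 87.50 cos 26.5° = 78.31 m/s; v_y0 = 87.50 sin 26.5° = 39.04 m/s.
At x = 665 m, t = x/vₓ = 665/78.31 = 8.492 s.
Vertical velocity there: v_y = v_y0 − g t = 39.04 − 3.32 × 8.492 = 10.85 m/s.
Speed: √(vₓ² + v_y²) = √(78.31² + 10.85²) = 79.05 m/s.

79.05 m/s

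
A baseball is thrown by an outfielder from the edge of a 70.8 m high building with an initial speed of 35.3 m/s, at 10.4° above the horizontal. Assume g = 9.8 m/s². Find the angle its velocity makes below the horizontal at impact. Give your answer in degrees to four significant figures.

Components: vₓ = 35.30 cos 10.4° = 34.72 m/s, v_y0 = 35.30 sin 10.4° = 6.372 m/s.
With up positive and y = 0 at the ground: y(t) = 70.8 + (6.372) t − 4.900 t². Setting y = 0 and taking the positive root: t = [6.372 + √(6.372² + 2·9.80·70.8)] / 9.80 = (6.372 + 37.79) / 9.80 = 4.507 s.
At impact: v_y = v_y0 − g t = −37.79 m/s; vₓ = 34.72 m/s.
Angle below horizontal: arctan(|v_y|/vₓ) = arctan(37.79/34.72) = 47.43°.

47.43°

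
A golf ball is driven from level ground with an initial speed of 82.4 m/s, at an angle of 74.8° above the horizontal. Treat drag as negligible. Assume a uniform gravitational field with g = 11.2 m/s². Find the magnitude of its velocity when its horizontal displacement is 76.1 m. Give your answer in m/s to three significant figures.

45.5 m/s

vₓ = 82.40 cos 74.8° = 21.60 m/s; v_y0 = 82.40 sin 74.8° = 79.52 m/s.
At x = 76.1 m, t = x/vₓ = 76.1/21.60 = 3.522 s.
Vertical velocity there: v_y = v_y0 − g t = 79.52 − 11.2 × 3.522 = 40.07 m/s.
Speed: √(vₓ² + v_y²) = √(21.60² + 40.07²) = 45.52 m/s.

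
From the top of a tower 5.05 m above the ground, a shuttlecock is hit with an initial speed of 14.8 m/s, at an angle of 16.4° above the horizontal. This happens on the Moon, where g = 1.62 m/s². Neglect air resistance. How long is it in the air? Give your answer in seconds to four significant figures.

6.169 s

Components: vₓ = 14.80 cos 16.4° = 14.20 m/s, v_y0 = 14.80 sin 16.4° = 4.179 m/s.
With up positive and y = 0 at the ground: y(t) = 5.05 + (4.179) t − 0.8100 t². Setting y = 0 and taking the positive root: t = [4.179 + √(4.179² + 2·1.62·5.05)] / 1.62 = (4.179 + 5.816) / 1.62 = 6.169 s.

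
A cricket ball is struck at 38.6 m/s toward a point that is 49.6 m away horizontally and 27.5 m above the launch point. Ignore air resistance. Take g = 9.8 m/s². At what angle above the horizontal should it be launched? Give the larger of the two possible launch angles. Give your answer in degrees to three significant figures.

Trajectory: y = x tanθ − g x² (1 + tan²θ)/(2v₀²). With x = 49.6, y = 27.5, v₀ = 38.6, g = 9.80:
8.091 tan²θ − 49.6 tanθ + (35.59) = 0.
tanθ = [49.6 ± √(49.6² − 4 × 8.091 × (35.59))] / (2 × 8.091) = (49.6 ± 36.17) / 16.18, giving tanθ = 0.8299 or 5.301.
θ = 39.69° or 79.32°; the larger is 79.32°.

79.3°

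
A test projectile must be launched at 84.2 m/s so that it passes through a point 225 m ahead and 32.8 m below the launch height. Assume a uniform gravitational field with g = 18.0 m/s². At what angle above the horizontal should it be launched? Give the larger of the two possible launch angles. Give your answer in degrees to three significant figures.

73.4°

Trajectory: y = x tanθ − g x² (1 + tan²θ)/(2v₀²). With x = 225, y = −32.8, v₀ = 84.2, g = 18.0:
64.27 tan²θ − 225 tanθ + (31.47) = 0.
tanθ = [225 ± √(225² − 4 × 64.27 × (31.47))] / (2 × 64.27) = (225 ± 206.2) / 128.5, giving tanθ = 0.1459 or 3.355.
θ = 8.303° or 73.40°; the larger is 73.40°.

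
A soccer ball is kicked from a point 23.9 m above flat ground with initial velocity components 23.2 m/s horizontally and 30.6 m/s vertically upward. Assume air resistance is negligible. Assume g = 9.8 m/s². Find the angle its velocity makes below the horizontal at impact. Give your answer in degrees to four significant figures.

58.24°

The projectile lands when y = 23.9 + (30.60) t − ½·9.80·t² = 0. Positive root: t = (30.60 + √(30.60² + 2·9.80·23.9)) / 9.80 = (30.60 + 37.48) / 9.80 = 6.947 s.
At impact: v_y = v_y0 − g t = −37.48 m/s; vₓ = 23.20 m/s.
Angle below horizontal: arctan(|v_y|/vₓ) = arctan(37.48/23.20) = 58.24°.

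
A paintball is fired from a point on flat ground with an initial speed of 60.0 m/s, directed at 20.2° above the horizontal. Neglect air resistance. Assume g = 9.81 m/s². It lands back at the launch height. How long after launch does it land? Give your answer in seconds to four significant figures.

4.224 s

Resolve: vₓ = 60.00 cos 20.2° = 56.31 m/s and v_y0 = 60.00 sin 20.2° = 20.72 m/s.
Landing at launch height ⇒ T = 2 v_y0 / g = 2 × 20.72 / 9.81 = 4.224 s.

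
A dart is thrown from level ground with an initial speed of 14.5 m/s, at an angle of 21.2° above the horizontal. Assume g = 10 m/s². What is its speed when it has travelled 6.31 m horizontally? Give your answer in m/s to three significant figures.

13.5 m/s

Components: vₓ = 14.50 cos 21.2° = 13.52 m/s, v_y0 = 14.50 sin 21.2° = 5.244 m/s.
Time to reach x = 6.31 m: t = x/vₓ = 6.31/13.52 = 0.4668 s.
Vertical velocity there: v_y = v_y0 − g t = 5.244 − 10.0 × 0.4668 = 0.5759 m/s.
Speed: √(vₓ² + v_y²) = √(13.52² + 0.5759²) = 13.53 m/s.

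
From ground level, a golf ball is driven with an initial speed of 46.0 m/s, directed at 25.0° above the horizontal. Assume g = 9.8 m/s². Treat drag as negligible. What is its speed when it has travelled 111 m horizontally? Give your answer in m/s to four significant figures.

vₓ = 46.00 cos 25.0° = 41.69 m/s; v_y0 = 46.00 sin 25.0° = 19.44 m/s.
x = vₓ t ⇒ t = 111/41.69 = 2.662 s.
Vertical velocity there: v_y = v_y0 − g t = 19.44 − 9.80 × 2.662 = −6.652 m/s.
Speed: √(vₓ² + v_y²) = √(41.69² + 6.652²) = 42.22 m/s.

42.22 m/s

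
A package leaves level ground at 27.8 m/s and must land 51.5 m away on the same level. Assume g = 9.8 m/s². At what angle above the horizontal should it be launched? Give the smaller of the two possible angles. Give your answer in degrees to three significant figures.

R = v₀² sin 2θ / g gives sin 2θ = gR/v₀² = 9.80·51.5/27.8² = 0.6530.
2θ = 40.77° or 180° − 40.77° = 139.2°, so θ = 20.39° or 69.61°.
The smaller angle is 20.39°.

20.4°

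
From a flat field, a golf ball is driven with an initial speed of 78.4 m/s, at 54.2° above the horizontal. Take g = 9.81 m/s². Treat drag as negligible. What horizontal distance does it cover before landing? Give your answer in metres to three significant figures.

vₓ = 78.40 cos 54.2° = 45.86 m/s; v_y0 = 78.40 sin 54.2° = 63.59 m/s.
Time aloft: T = 2 v_y0 / g = 2 × 63.59 / 9.81 = 12.96 s.
Range: R = vₓ T = 45.86 × 12.96 = 594.5 m.

595 m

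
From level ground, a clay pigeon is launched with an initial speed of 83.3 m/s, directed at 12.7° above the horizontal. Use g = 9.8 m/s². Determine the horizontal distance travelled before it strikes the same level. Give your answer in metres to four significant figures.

303.7 m

vₓ = 83.30 cos 12.7° = 81.26 m/s; v_y0 = 83.30 sin 12.7° = 18.31 m/s.
Flight time T = 2 v_y0 / g = 3.737 s.
Horizontal distance R = vₓ T = 81.26 × 3.737 = 303.7 m.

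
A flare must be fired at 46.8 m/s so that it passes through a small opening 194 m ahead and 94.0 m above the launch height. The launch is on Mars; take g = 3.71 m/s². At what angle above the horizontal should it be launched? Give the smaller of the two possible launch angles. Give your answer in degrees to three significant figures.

Trajectory: y = x tanθ − g x² (1 + tan²θ)/(2v₀²). With x = 194, y = 94.0, v₀ = 46.8, g = 3.71:
31.88 tan²θ − 194 tanθ + (125.9) = 0.
tanθ = [194 ± √(194² − 4 × 31.88 × (125.9))] / (2 × 31.88) = (194 ± 146.9) / 63.75, giving tanθ = 0.7384 or 5.348.
θ = 36.44° or 79.41°; the smaller is 36.44°.

36.4°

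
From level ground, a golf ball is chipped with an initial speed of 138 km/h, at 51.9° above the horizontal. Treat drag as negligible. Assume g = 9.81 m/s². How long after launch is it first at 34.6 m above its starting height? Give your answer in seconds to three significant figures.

1.53 s

Convert: 138 km/h = 138/3.6 = 38.33 m/s.
Components: vₓ = 38.33 cos 51.9° = 23.65 m/s, v_y0 = 38.33 sin 51.9° = 30.17 m/s.
Require v_y0 t − ½ g t² = 34.6, i.e. 4.905 t² − 30.17 t + 34.6 = 0.
t = [30.17 ± √(30.17² − 2·9.81·34.6)] / 9.81 = (30.17 ± 15.20) / 9.81, so t = 1.525 s or t = 4.625 s.
The first (ascending) time is 1.525 s.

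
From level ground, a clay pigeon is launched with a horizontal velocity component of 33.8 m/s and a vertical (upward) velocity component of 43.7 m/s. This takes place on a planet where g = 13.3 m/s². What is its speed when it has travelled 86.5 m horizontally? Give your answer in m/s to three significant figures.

At x = 86.5 m, t = x/vₓ = 86.5/33.80 = 2.559 s.
Vertical velocity there: v_y = v_y0 − g t = 43.70 − 13.3 × 2.559 = 9.663 m/s.
Speed: √(vₓ² + v_y²) = √(33.80² + 9.663²) = 35.15 m/s.

35.2 m/s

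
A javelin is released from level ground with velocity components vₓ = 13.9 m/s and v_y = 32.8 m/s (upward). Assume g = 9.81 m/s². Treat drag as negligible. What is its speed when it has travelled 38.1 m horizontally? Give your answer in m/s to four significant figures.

At x = 38.1 m, t = x/vₓ = 38.1/13.90 = 2.741 s.
Vertical velocity there: v_y = v_y0 − g t = 32.80 − 9.81 × 2.741 = 5.911 m/s.
Speed: √(vₓ² + v_y²) = √(13.90² + 5.911²) = 15.10 m/s.

15.10 m/s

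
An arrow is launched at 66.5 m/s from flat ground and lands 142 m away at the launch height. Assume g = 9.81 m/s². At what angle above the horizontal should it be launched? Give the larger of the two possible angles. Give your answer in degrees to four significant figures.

From R = (v₀²/g) sin 2θ: sin 2θ = 9.81 × 142 / 4422.2 = 0.3150.
2θ = 18.36° or 180° − 18.36° = 161.6°, so θ = 9.180° or 80.82°.
The larger angle is 80.82°.

80.82°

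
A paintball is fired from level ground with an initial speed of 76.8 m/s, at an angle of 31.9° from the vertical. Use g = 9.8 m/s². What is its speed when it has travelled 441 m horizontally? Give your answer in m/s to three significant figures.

vₓ = 76.80 sin 31.9° = 40.58 m/s; v_y0 = 76.80 cos 31.9° = 65.20 m/s.
At x = 441 m, t = x/vₓ = 441/40.58 = 10.87 s.
Vertical velocity there: v_y = v_y0 − g t = 65.20 − 9.80 × 10.87 = −41.29 m/s.
Speed: √(vₓ² + v_y²) = √(40.58² + 41.29²) = 57.90 m/s.

57.9 m/s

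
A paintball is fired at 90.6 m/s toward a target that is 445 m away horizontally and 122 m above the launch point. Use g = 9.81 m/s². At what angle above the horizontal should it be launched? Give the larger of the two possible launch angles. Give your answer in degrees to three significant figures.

72.2°

Trajectory: y = x tanθ − g x² (1 + tan²θ)/(2v₀²). With x = 445, y = 122, v₀ = 90.6, g = 9.81:
118.3 tan²θ − 445 tanθ + (240.3) = 0.
tanθ = [445 ± √(445² − 4 × 118.3 × (240.3))] / (2 × 118.3) = (445 ± 290.3) / 236.7, giving tanθ = 0.6537 or 3.107.
θ = 33.17° or 72.16°; the larger is 72.16°.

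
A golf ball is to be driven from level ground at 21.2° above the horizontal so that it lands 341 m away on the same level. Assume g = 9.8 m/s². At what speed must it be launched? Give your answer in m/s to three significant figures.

70.4 m/s

From R = (v₀² / g) sin 2θ: v₀ = √(gR / sin 2θ).
v₀ = √(9.80 × 341 / sin 42.40°) = √(3342 / 0.6743) = √4955.9 = 70.40 m/s.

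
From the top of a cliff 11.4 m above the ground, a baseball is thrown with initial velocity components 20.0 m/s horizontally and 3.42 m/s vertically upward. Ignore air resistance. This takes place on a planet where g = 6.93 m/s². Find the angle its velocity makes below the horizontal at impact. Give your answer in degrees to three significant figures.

Vertical motion (up positive, ground at y = 0): 3.465 t² − (3.420) t − 11.4 = 0, so t = (3.420 + √(3.420² + 2·6.93·11.4)) / 6.93 = (3.420 + 13.03) / 6.93 = 2.373 s.
At impact: v_y = v_y0 − g t = −13.03 m/s; vₓ = 20.00 m/s.
Angle below horizontal: arctan(|v_y|/vₓ) = arctan(13.03/20.00) = 33.08°.

33.1°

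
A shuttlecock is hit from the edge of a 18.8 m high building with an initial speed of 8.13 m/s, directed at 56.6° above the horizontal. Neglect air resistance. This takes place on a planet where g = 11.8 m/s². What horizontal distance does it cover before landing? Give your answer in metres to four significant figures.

10.97 m

vₓ = 8.130 cos 56.6° = 4.475 m/s; v_y0 = 8.130 sin 56.6° = 6.787 m/s.
With up positive and y = 0 at the ground: y(t) = 18.8 + (6.787) t − 5.900 t². Setting y = 0 and taking the positive root: t = [6.787 + √(6.787² + 2·11.8·18.8)] / 11.8 = (6.787 + 22.13) / 11.8 = 2.451 s.
Horizontal distance: R = vₓ t = 4.475 × 2.451 = 10.97 m.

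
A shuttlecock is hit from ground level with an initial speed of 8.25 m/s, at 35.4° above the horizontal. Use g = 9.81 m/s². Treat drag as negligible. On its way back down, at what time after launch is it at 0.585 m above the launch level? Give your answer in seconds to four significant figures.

Horizontal component vₓ = 8.250 cos 35.4° = 6.725 m/s; vertical v_y0 = 8.250 sin 35.4° = 4.779 m/s.
Require v_y0 t − ½ g t² = 0.585, i.e. 4.905 t² − 4.779 t + 0.585 = 0.
Quadratic formula: t = (4.779 ± √11.362) / 9.81 = (4.779 ± 3.371) / 9.81 → t = 0.1436 s or 0.8308 s.
The descending-branch root is 0.8308 s.

0.8308 s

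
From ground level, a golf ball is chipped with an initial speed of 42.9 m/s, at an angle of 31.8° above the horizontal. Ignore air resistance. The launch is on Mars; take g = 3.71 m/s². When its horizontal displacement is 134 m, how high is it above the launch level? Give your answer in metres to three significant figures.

Horizontal component vₓ = 42.90 cos 31.8° = 36.46 m/s; vertical v_y0 = 42.90 sin 31.8° = 22.61 m/s.
Time to reach x = 134 m: t = x/vₓ = 134/36.46 = 3.675 s.
Height: y = v_y0 t − ½ g t² = 22.61 × 3.675 − 1.855 × 3.675² = 83.08 − 25.06 = 58.03 m.

58.0 m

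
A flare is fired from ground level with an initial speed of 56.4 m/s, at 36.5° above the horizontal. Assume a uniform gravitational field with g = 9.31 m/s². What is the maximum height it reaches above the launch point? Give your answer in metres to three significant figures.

vₓ = 56.40 cos 36.5° = 45.34 m/s; v_y0 = 56.40 sin 36.5° = 33.55 m/s.
Maximum height: H = v_y0² / (2g) = 33.55² / (2 × 9.31) = 60.44 m.

60.4 m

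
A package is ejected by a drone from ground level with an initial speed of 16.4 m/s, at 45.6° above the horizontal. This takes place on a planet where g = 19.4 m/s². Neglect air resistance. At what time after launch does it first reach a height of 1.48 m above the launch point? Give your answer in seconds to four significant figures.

Horizontal component vₓ = 16.40 cos 45.6° = 11.47 m/s; vertical v_y0 = 16.40 sin 45.6° = 11.72 m/s.
Require v_y0 t − ½ g t² = 1.48, i.e. 9.700 t² − 11.72 t + 1.48 = 0.
t = [11.72 ± √(11.72² − 2·19.4·1.48)] / 19.4 = (11.72 ± 8.937) / 19.4, so t = 0.1433 s or t = 1.065 s.
The first (ascending) time is 0.1433 s.

0.1433 s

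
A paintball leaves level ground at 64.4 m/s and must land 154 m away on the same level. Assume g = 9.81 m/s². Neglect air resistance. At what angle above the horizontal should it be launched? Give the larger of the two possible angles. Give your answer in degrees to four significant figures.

79.32°

From R = (v₀²/g) sin 2θ: sin 2θ = 9.81 × 154 / 4147.4 = 0.3643.
2θ = 21.36° or 180° − 21.36° = 158.6°, so θ = 10.68° or 79.32°.
The larger angle is 79.32°.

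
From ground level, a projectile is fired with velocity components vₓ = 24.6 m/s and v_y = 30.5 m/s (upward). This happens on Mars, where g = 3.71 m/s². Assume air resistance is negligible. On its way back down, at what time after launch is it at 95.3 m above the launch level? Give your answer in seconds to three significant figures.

12.2 s

Set y = v_y0 t − ½ g t² = 95.3: 1.855 t² − 30.50 t + 95.3 = 0.
t = [30.50 ± √(30.50² − 2·3.71·95.3)] / 3.71 = (30.50 ± 14.94) / 3.71, so t = 4.195 s or t = 12.25 s.
The descending-branch root is 12.25 s.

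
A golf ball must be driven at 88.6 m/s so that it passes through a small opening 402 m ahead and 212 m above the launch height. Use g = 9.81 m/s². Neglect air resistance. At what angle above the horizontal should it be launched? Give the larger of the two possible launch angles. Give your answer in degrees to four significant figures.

Trajectory: y = x tanθ − g x² (1 + tan²θ)/(2v₀²). With x = 402, y = 212, v₀ = 88.6, g = 9.81:
101.0 tan²θ − 402 tanθ + (313.0) = 0.
tanθ = [402 ± √(402² − 4 × 101.0 × (313.0))] / (2 × 101.0) = (402 ± 187.6) / 202.0, giving tanθ = 1.062 or 2.919.
θ = 46.71° or 71.09°; the larger is 71.09°.

71.09°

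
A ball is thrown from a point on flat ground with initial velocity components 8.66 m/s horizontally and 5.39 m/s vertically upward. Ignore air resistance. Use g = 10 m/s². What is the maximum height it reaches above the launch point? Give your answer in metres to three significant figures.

At the apex v_y = 0, so H = v_y0²/(2g) = 5.390²/20.00 = 1.453 m.

1.45 m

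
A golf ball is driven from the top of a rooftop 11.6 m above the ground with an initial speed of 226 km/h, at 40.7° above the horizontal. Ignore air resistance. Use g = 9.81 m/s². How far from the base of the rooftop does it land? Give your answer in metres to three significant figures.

410 m

Convert: 226 km/h = 226/3.6 = 62.78 m/s.
Horizontal component vₓ = 62.78 cos 40.7° = 47.59 m/s; vertical v_y0 = 62.78 sin 40.7° = 40.94 m/s.
The projectile lands when y = 11.6 + (40.94) t − ½·9.81·t² = 0. Positive root: t = (40.94 + √(40.94² + 2·9.81·11.6)) / 9.81 = (40.94 + 43.63) / 9.81 = 8.620 s.
Horizontal distance: R = vₓ t = 47.59 × 8.620 = 410.3 m.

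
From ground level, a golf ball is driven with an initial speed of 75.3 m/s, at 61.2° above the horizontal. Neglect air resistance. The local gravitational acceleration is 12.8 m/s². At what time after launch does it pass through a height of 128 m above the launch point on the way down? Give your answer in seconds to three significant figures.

7.72 s

Resolve: vₓ = 75.30 cos 61.2° = 36.28 m/s and v_y0 = 75.30 sin 61.2° = 65.99 m/s.
Set y = v_y0 t − ½ g t² = 128: 6.400 t² − 65.99 t + 128 = 0.
Quadratic formula: t = (65.99 ± √1077.3) / 12.8 = (65.99 ± 32.82) / 12.8 → t = 2.591 s or 7.719 s.
The descending-branch root is 7.719 s.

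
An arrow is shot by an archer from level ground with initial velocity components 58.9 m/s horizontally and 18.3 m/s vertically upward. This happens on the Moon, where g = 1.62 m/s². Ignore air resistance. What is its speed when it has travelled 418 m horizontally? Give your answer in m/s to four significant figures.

59.29 m/s

Time to reach x = 418 m: t = x/vₓ = 418/58.90 = 7.097 s.
Vertical velocity there: v_y = v_y0 − g t = 18.30 − 1.62 × 7.097 = 6.803 m/s.
Speed: √(vₓ² + v_y²) = √(58.90² + 6.803²) = 59.29 m/s.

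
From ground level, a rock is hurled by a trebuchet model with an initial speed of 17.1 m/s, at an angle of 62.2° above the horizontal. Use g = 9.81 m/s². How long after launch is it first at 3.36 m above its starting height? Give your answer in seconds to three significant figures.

vₓ = 17.10 cos 62.2° = 7.975 m/s; v_y0 = 17.10 sin 62.2° = 15.13 m/s.
Set y = v_y0 t − ½ g t² = 3.36: 4.905 t² − 15.13 t + 3.36 = 0.
Quadratic formula: t = (15.13 ± √162.88) / 9.81 = (15.13 ± 12.76) / 9.81 → t = 0.2410 s or 2.843 s.
The first (ascending) time is 0.2410 s.

0.241 s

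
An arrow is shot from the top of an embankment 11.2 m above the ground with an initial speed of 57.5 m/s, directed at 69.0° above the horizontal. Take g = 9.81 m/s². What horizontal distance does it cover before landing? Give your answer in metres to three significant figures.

vₓ = 57.50 cos 69.0° = 20.61 m/s; v_y0 = 57.50 sin 69.0° = 53.68 m/s.
The projectile lands when y = 11.2 + (53.68) t − ½·9.81·t² = 0. Positive root: t = (53.68 + √(53.68² + 2·9.81·11.2)) / 9.81 = (53.68 + 55.69) / 9.81 = 11.15 s.
Horizontal distance: R = vₓ t = 20.61 × 11.15 = 229.7 m.

230 m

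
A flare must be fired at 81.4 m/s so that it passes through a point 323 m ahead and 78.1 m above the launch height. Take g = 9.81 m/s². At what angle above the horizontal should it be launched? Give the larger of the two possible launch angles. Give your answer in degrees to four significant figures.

Trajectory: y = x tanθ − g x² (1 + tan²θ)/(2v₀²). With x = 323, y = 78.1, v₀ = 81.4, g = 9.81:
77.23 tan²θ − 323 tanθ + (155.3) = 0.
tanθ = [323 ± √(323² − 4 × 77.23 × (155.3))] / (2 × 77.23) = (323 ± 237.4) / 154.5, giving tanθ = 0.5544 or 3.628.
θ = 29.00° or 74.59°; the larger is 74.59°.

74.59°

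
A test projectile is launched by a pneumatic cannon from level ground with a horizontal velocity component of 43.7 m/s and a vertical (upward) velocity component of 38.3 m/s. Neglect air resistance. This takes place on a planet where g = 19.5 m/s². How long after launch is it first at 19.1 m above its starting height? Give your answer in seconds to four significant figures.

Require v_y0 t − ½ g t² = 19.1, i.e. 9.750 t² − 38.30 t + 19.1 = 0.
Quadratic formula: t = (38.30 ± √721.99) / 19.5 = (38.30 ± 26.87) / 19.5 → t = 0.5862 s or 3.342 s.
The first (ascending) time is 0.5862 s.

0.5862 s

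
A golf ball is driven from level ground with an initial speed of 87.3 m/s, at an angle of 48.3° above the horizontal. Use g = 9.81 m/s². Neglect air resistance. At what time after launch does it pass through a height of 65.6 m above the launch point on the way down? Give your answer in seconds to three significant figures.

vₓ = 87.30 cos 48.3° = 58.07 m/s; v_y0 = 87.30 sin 48.3° = 65.18 m/s.
Height y(t) = 65.18 t − 4.905 t² = 65.6 gives 4.905 t² − 65.18 t + 65.6 = 0.
Quadratic formula: t = (65.18 ± √2961.6) / 9.81 = (65.18 ± 54.42) / 9.81 → t = 1.097 s or 12.19 s.
The descending-branch root is 12.19 s.

12.2 s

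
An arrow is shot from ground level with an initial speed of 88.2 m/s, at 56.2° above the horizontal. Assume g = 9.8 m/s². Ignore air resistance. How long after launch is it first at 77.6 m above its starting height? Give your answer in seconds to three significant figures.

Horizontal component vₓ = 88.20 cos 56.2° = 49.07 m/s; vertical v_y0 = 88.20 sin 56.2° = 73.29 m/s.
Require v_y0 t − ½ g t² = 77.6, i.e. 4.900 t² − 73.29 t + 77.6 = 0.
t = [73.29 ± √(73.29² − 2·9.80·77.6)] / 9.80 = (73.29 ± 62.06) / 9.80, so t = 1.147 s or t = 13.81 s.
The first (ascending) time is 1.147 s.

1.15 s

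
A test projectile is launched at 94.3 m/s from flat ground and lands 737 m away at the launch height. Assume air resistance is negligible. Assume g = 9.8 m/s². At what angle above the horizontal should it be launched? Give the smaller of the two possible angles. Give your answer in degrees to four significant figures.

R = v₀² sin 2θ / g gives sin 2θ = gR/v₀² = 9.80·737/94.3² = 0.8122.
2θ = 54.31° or 180° − 54.31° = 125.7°, so θ = 27.16° or 62.84°.
The smaller angle is 27.16°.

27.16°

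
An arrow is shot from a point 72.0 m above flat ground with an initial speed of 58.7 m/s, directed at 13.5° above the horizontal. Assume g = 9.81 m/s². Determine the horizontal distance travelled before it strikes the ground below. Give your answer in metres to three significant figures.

312 m

vₓ = 58.70 cos 13.5° = 57.08 m/s; v_y0 = 58.70 sin 13.5° = 13.70 m/s.
Vertical motion (up positive, ground at y = 0): 4.905 t² − (13.70) t − 72.0 = 0, so t = (13.70 + √(13.70² + 2·9.81·72.0)) / 9.81 = (13.70 + 40.01) / 9.81 = 5.475 s.
Horizontal distance: R = vₓ t = 57.08 × 5.475 = 312.5 m.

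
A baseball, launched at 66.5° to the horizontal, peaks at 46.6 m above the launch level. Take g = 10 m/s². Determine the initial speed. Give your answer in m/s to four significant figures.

33.29 m/s

At the peak v_y = 0, so v_y0 = √(2gH) = √(2 × 10.0 × 46.6) = 30.53 m/s.
v_y0 = v₀ sin θ ⇒ v₀ = 30.53 / sin 66.5° = 33.29 m/s.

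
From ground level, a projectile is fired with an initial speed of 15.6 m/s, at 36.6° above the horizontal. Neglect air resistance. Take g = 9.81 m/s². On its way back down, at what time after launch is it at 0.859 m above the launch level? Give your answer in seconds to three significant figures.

1.80 s

Components: vₓ = 15.60 cos 36.6° = 12.52 m/s, v_y0 = 15.60 sin 36.6° = 9.301 m/s.
Set y = v_y0 t − ½ g t² = 0.859: 4.905 t² − 9.301 t + 0.859 = 0.
t = [9.301 ± √(9.301² − 2·9.81·0.859)] / 9.81 = (9.301 ± 8.346) / 9.81, so t = 0.09735 s or t = 1.799 s.
The descending-branch root is 1.799 s.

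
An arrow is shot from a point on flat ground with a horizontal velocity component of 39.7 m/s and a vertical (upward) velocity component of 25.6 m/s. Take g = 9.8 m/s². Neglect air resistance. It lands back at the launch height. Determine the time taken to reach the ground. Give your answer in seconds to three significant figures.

5.22 s

It returns to y = 0 when t = 2 v_y0 / g = 2(25.60)/9.80 = 5.224 s.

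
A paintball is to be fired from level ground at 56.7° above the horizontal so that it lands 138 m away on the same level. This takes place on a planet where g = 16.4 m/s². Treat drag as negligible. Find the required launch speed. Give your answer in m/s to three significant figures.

From R = (v₀² / g) sin 2θ: v₀ = √(gR / sin 2θ).
v₀ = √(16.4 × 138 / sin 113.4°) = √(2263 / 0.9178) = √2466.0 = 49.66 m/s.

49.7 m/s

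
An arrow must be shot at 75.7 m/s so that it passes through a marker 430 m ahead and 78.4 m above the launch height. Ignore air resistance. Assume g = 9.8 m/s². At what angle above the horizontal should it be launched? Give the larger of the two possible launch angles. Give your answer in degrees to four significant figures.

Trajectory: y = x tanθ − g x² (1 + tan²θ)/(2v₀²). With x = 430, y = 78.4, v₀ = 75.7, g = 9.80:
158.1 tan²θ − 430 tanθ + (236.5) = 0.
tanθ = [430 ± √(430² − 4 × 158.1 × (236.5))] / (2 × 158.1) = (430 ± 188.0) / 316.2, giving tanθ = 0.7654 or 1.954.
θ = 37.43° or 62.90°; the larger is 62.90°.

62.90°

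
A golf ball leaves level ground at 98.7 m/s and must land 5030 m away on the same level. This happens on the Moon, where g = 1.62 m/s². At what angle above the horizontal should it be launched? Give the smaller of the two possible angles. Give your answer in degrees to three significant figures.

Level-ground range R = v₀² sin(2θ)/g ⇒ sin(2θ) = gR/v₀² = 1.62 × 5030 / 98.7² = 0.8365.
2θ = 56.77° or 180° − 56.77° = 123.2°, so θ = 28.38° or 61.62°.
The smaller angle is 28.38°.

28.4°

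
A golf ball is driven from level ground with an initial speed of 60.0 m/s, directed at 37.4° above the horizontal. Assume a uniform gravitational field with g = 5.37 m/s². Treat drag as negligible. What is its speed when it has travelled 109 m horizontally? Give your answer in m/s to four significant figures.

Horizontal component vₓ = 60.00 cos 37.4° = 47.66 m/s; vertical v_y0 = 60.00 sin 37.4° = 36.44 m/s.
At x = 109 m, t = x/vₓ = 109/47.66 = 2.287 s.
Vertical velocity there: v_y = v_y0 − g t = 36.44 − 5.37 × 2.287 = 24.16 m/s.
Speed: √(vₓ² + v_y²) = √(47.66² + 24.16²) = 53.44 m/s.

53.44 m/s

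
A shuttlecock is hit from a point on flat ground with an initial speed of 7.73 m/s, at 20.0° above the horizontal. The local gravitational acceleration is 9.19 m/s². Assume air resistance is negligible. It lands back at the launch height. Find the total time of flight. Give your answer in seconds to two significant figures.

0.58 s

Components: vₓ = 7.730 cos 20.0° = 7.264 m/s, v_y0 = 7.730 sin 20.0° = 2.644 m/s.
Landing at launch height ⇒ T = 2 v_y0 / g = 2 × 2.644 / 9.19 = 0.5754 s.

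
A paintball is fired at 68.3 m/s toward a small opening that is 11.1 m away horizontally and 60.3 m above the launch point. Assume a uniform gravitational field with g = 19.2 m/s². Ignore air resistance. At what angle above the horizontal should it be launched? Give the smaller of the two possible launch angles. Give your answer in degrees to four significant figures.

81.10°

Trajectory: y = x tanθ − g x² (1 + tan²θ)/(2v₀²). With x = 11.1, y = 60.3, v₀ = 68.3, g = 19.2:
0.2536 tan²θ − 11.1 tanθ + (60.55) = 0.
tanθ = [11.1 ± √(11.1² − 4 × 0.2536 × (60.55))] / (2 × 0.2536) = (11.1 ± 7.861) / 0.5071, giving tanθ = 6.387 or 37.39.
θ = 81.10° or 88.47°; the smaller is 81.10°.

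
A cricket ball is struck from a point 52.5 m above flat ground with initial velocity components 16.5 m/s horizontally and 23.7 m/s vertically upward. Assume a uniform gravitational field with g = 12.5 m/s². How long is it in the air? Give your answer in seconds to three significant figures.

5.36 s

With up positive and y = 0 at the ground: y(t) = 52.5 + (23.70) t − 6.250 t². Setting y = 0 and taking the positive root: t = [23.70 + √(23.70² + 2·12.5·52.5)] / 12.5 = (23.70 + 43.29) / 12.5 = 5.359 s.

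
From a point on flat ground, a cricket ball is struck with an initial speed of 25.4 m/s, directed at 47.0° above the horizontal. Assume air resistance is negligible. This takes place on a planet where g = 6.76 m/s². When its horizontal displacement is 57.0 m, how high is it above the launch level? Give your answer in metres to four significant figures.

Resolve: vₓ = 25.40 cos 47.0° = 17.32 m/s and v_y0 = 25.40 sin 47.0° = 18.58 m/s.
x = vₓ t ⇒ t = 57.0/17.32 = 3.290 s.
Height: y = v_y0 t − ½ g t² = 18.58 × 3.290 − 3.380 × 3.290² = 61.13 − 36.60 = 24.53 m.

24.53 m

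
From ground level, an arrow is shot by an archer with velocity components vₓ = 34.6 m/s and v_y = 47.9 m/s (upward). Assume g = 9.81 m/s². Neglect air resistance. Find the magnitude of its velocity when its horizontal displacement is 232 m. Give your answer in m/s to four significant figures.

38.95 m/s

Time to reach x = 232 m: t = x/vₓ = 232/34.60 = 6.705 s.
Vertical velocity there: v_y = v_y0 − g t = 47.90 − 9.81 × 6.705 = −17.88 m/s.
Speed: √(vₓ² + v_y²) = √(34.60² + 17.88²) = 38.95 m/s.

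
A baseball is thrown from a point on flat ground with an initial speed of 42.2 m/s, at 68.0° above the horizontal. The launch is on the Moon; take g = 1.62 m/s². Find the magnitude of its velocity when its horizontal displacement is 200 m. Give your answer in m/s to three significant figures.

24.4 m/s

Horizontal component vₓ = 42.20 cos 68.0° = 15.81 m/s; vertical v_y0 = 42.20 sin 68.0° = 39.13 m/s.
At x = 200 m, t = x/vₓ = 200/15.81 = 12.65 s.
Vertical velocity there: v_y = v_y0 − g t = 39.13 − 1.62 × 12.65 = 18.63 m/s.
Speed: √(vₓ² + v_y²) = √(15.81² + 18.63²) = 24.43 m/s.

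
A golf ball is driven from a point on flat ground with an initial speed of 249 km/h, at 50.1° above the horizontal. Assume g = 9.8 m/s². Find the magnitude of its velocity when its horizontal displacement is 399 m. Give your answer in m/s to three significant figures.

Convert: 249 km/h = 249/3.6 = 69.17 m/s.
Horizontal component vₓ = 69.17 cos 50.1° = 44.37 m/s; vertical v_y0 = 69.17 sin 50.1° = 53.06 m/s.
At x = 399 m, t = x/vₓ = 399/44.37 = 8.993 s.
Vertical velocity there: v_y = v_y0 − g t = 53.06 − 9.80 × 8.993 = −35.07 m/s.
Speed: √(vₓ² + v_y²) = √(44.37² + 35.07²) = 56.55 m/s.

56.6 m/s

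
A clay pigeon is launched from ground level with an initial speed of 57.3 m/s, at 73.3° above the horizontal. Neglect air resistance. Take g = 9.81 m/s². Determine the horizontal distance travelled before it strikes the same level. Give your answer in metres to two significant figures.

180 m

Resolve: vₓ = 57.30 cos 73.3° = 16.47 m/s and v_y0 = 57.30 sin 73.3° = 54.88 m/s.
Flight time T = 2 v_y0 / g = 11.19 s.
Range: R = vₓ T = 16.47 × 11.19 = 184.2 m.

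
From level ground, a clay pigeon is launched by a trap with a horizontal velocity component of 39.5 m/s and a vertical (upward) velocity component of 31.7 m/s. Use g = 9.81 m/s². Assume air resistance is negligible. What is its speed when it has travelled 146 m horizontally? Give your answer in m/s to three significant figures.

39.8 m/s

At x = 146 m, t = x/vₓ = 146/39.50 = 3.696 s.
Vertical velocity there: v_y = v_y0 − g t = 31.70 − 9.81 × 3.696 = −4.560 m/s.
Speed: √(vₓ² + v_y²) = √(39.50² + 4.560²) = 39.76 m/s.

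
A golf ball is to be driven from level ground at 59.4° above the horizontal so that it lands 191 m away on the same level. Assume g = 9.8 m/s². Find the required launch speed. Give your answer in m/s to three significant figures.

On level ground R = v₀² sin 2θ / g ⇒ v₀ = √(gR / sin 2θ).
v₀ = √(9.80 × 191 / sin 118.8°) = √(1872 / 0.8763) = √2136.0 = 46.22 m/s.

46.2 m/s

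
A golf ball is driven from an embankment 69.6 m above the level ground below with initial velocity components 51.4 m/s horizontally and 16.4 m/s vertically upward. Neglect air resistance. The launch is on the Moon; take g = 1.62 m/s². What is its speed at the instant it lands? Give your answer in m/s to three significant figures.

56.0 m/s

Vertical motion (up positive, ground at y = 0): 0.8100 t² − (16.40) t − 69.6 = 0, so t = (16.40 + √(16.40² + 2·1.62·69.6)) / 1.62 = (16.40 + 22.24) / 1.62 = 23.85 s.
Vertical velocity at impact: v_y = v_y0 − g t = 16.40 − 1.62 × 23.85 = −22.24 m/s.
Speed: |v| = √(vₓ² + v_y²) = √(51.40² + 22.24²) = 56.00 m/s.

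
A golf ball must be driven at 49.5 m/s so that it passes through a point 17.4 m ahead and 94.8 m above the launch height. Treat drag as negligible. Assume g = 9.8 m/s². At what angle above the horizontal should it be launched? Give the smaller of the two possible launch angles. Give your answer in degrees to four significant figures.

Trajectory: y = x tanθ − g x² (1 + tan²θ)/(2v₀²). With x = 17.4, y = 94.8, v₀ = 49.5, g = 9.80:
0.6055 tan²θ − 17.4 tanθ + (95.41) = 0.
tanθ = [17.4 ± √(17.4² − 4 × 0.6055 × (95.41))] / (2 × 0.6055) = (17.4 ± 8.468) / 1.211, giving tanθ = 7.376 or 21.36.
θ = 82.28° or 87.32°; the smaller is 82.28°.

82.28°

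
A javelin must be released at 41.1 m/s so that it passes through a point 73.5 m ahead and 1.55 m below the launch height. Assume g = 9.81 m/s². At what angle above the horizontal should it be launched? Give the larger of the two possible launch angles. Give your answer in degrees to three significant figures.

77.4°

Trajectory: y = x tanθ − g x² (1 + tan²θ)/(2v₀²). With x = 73.5, y = −1.55, v₀ = 41.1, g = 9.81:
15.69 tan²θ − 73.5 tanθ + (14.14) = 0.
tanθ = [73.5 ± √(73.5² − 4 × 15.69 × (14.14))] / (2 × 15.69) = (73.5 ± 67.20) / 31.37, giving tanθ = 0.2010 or 4.485.
θ = 11.36° or 77.43°; the larger is 77.43°.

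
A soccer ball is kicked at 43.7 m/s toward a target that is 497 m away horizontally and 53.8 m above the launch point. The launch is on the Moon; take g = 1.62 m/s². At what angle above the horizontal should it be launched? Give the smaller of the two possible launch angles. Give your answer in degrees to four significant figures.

Trajectory: y = x tanθ − g x² (1 + tan²θ)/(2v₀²). With x = 497, y = 53.8, v₀ = 43.7, g = 1.62:
104.8 tan²θ − 497 tanθ + (158.6) = 0.
tanθ = [497 ± √(497² − 4 × 104.8 × (158.6))] / (2 × 104.8) = (497 ± 424.9) / 209.5, giving tanθ = 0.3440 or 4.400.
θ = 18.98° or 77.20°; the smaller is 18.98°.

18.98°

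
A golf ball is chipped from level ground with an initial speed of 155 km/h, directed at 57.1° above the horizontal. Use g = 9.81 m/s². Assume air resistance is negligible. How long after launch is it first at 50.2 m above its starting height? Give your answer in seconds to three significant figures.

1.86 s

Convert: 155 km/h = 155/3.6 = 43.06 m/s.
Resolve: vₓ = 43.06 cos 57.1° = 23.39 m/s and v_y0 = 43.06 sin 57.1° = 36.15 m/s.
Require v_y0 t − ½ g t² = 50.2, i.e. 4.905 t² − 36.15 t + 50.2 = 0.
Quadratic formula: t = (36.15 ± √321.92) / 9.81 = (36.15 ± 17.94) / 9.81 → t = 1.856 s or 5.514 s.
The first (ascending) time is 1.856 s.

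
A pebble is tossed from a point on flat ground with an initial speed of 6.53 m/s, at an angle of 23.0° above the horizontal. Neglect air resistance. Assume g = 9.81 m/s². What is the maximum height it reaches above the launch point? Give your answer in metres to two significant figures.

0.33 m

Horizontal component vₓ = 6.530 cos 23.0° = 6.011 m/s; vertical v_y0 = 6.530 sin 23.0° = 2.551 m/s.
At the apex v_y = 0, so H = v_y0²/(2g) = 2.551²/19.62 = 0.3318 m.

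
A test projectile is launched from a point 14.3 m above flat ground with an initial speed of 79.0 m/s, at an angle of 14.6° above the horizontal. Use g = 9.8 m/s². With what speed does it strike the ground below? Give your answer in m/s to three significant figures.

Components: vₓ = 79.00 cos 14.6° = 76.45 m/s, v_y0 = 79.00 sin 14.6° = 19.91 m/s.
The projectile lands when y = 14.3 + (19.91) t − ½·9.80·t² = 0. Positive root: t = (19.91 + √(19.91² + 2·9.80·14.3)) / 9.80 = (19.91 + 26.02) / 9.80 = 4.687 s.
Vertical velocity at impact: v_y = v_y0 − g t = 19.91 − 9.80 × 4.687 = −26.02 m/s.
Speed: |v| = √(vₓ² + v_y²) = √(76.45² + 26.02²) = 80.75 m/s.

80.8 m/s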